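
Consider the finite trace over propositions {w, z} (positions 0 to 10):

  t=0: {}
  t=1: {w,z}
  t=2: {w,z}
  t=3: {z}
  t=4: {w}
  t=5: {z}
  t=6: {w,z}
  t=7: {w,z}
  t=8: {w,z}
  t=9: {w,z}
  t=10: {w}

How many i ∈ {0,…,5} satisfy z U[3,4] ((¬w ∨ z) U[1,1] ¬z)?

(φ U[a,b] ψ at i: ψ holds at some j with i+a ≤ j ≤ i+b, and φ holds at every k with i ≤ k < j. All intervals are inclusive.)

Evaluate at each i in [0,5]:
  i=0: ✗ (lhs fails at k=0 before rhs at j=3)
  i=1: ✗ (no rhs in [4,5])
  i=2: ✗ (no rhs in [5,6])
  i=3: ✗ (no rhs in [6,7])
  i=4: ✗ (no rhs in [7,8])
  i=5: ✓ (rhs at j=9; lhs holds on [5,8])
Positions where it holds: {5} → 1.

1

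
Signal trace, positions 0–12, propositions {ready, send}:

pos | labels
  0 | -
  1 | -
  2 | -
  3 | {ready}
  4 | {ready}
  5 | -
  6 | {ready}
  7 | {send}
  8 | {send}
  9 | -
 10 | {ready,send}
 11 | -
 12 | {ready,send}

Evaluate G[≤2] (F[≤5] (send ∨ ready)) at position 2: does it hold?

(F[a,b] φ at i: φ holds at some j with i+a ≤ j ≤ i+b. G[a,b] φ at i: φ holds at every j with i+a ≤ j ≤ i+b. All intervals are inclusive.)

Holds

Check F[≤5] (send ∨ ready) at every j in [2,4]:
  j=2: holds (witness at 3)
  j=3: holds (witness at 3)
  j=4: holds (witness at 4)
All positions satisfy it → formula holds.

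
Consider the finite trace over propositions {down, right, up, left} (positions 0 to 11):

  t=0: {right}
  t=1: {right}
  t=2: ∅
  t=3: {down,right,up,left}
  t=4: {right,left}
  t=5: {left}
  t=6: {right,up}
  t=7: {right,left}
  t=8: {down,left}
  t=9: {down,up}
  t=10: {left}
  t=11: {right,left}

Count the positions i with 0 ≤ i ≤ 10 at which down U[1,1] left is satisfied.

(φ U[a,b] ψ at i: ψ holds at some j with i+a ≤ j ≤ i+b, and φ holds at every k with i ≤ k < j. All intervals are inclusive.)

2

Evaluate at each i in [0,10]:
  i=0: ✗ (no rhs in [1,1])
  i=1: ✗ (no rhs in [2,2])
  i=2: ✗ (lhs fails at k=2 before rhs at j=3)
  i=3: ✓ (rhs at j=4; lhs holds on [3,3])
  i=4: ✗ (lhs fails at k=4 before rhs at j=5)
  i=5: ✗ (no rhs in [6,6])
  i=6: ✗ (lhs fails at k=6 before rhs at j=7)
  i=7: ✗ (lhs fails at k=7 before rhs at j=8)
  i=8: ✗ (no rhs in [9,9])
  i=9: ✓ (rhs at j=10; lhs holds on [9,9])
  i=10: ✗ (lhs fails at k=10 before rhs at j=11)
Positions where it holds: {3, 9} → 2.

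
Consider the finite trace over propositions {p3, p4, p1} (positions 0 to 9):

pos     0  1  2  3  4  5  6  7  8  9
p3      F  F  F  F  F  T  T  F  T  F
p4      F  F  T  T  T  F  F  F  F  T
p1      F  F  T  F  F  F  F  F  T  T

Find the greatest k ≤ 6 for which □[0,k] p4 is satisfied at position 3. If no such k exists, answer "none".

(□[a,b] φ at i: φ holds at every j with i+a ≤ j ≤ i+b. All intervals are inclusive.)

1

p4 must hold from j=3 onward; find where it first fails.
  j=3: holds
  j=4: holds
  j=5: fails
Holds on [3,4], so largest k = 1.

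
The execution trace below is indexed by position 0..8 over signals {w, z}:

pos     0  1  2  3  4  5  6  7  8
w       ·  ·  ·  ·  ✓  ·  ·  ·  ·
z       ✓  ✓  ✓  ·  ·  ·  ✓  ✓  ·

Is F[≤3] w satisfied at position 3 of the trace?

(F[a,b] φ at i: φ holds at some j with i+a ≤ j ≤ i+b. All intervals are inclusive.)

Check w at each j in [3,6]:
  j=3: false
  j=4: true
  j=5: false
  j=6: false
Found at j=4 → formula holds.

True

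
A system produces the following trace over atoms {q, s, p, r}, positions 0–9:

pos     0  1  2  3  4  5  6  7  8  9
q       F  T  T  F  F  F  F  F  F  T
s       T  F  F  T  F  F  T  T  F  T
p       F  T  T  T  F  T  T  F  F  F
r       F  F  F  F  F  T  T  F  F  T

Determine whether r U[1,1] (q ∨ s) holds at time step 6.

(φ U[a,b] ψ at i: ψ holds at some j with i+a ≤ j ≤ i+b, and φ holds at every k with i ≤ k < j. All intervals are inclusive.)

Holds

Need some j in [7,7] with (q ∨ s), and r at every k in [6,j-1].
  j=7: (q ∨ s) holds; r holds at every k in [6,6] → satisfied.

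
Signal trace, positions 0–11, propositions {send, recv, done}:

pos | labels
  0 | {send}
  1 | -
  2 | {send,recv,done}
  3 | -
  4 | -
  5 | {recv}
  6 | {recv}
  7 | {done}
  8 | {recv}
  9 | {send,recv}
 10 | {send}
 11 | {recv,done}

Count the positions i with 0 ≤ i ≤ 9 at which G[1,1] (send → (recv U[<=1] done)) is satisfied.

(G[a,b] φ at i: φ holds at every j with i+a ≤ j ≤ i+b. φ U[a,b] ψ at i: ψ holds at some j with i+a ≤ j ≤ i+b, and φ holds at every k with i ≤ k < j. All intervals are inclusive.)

Evaluate at each i in [0,9]:
  i=0: ✓ (all of [1,1])
  i=1: ✓ (all of [2,2])
  i=2: ✓ (all of [3,3])
  i=3: ✓ (all of [4,4])
  i=4: ✓ (all of [5,5])
  i=5: ✓ (all of [6,6])
  i=6: ✓ (all of [7,7])
  i=7: ✓ (all of [8,8])
  i=8: ✗ (fails at j=9)
  i=9: ✗ (fails at j=10)
Positions where it holds: {0, 1, 2, 3, 4, 5, 6, 7} → 8.

8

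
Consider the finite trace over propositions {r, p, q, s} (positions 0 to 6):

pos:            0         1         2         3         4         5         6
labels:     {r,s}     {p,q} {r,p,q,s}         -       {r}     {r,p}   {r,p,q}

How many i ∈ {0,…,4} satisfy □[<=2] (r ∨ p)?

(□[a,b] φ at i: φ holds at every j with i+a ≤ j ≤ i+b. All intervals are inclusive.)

2

Evaluate at each i in [0,4]:
  i=0: ✓ (all of [0,2])
  i=1: ✗ (fails at j=3)
  i=2: ✗ (fails at j=3)
  i=3: ✗ (fails at j=3)
  i=4: ✓ (all of [4,6])
Positions where it holds: {0, 4} → 2.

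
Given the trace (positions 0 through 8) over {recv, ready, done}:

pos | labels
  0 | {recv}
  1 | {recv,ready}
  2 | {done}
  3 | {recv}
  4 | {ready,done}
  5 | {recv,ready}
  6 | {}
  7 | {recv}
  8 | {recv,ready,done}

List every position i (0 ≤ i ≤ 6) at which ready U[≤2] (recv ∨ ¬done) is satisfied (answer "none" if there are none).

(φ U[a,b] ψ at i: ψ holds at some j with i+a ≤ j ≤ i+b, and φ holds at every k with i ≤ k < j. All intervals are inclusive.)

0, 1, 3, 4, 5, 6

Evaluate at each i in [0,6]:
  i=0: ✓ (rhs at j=0)
  i=1: ✓ (rhs at j=1)
  i=2: ✗ (lhs fails at k=2 before rhs at j=3)
  i=3: ✓ (rhs at j=3)
  i=4: ✓ (rhs at j=5; lhs holds on [4,4])
  i=5: ✓ (rhs at j=5)
  i=6: ✓ (rhs at j=6)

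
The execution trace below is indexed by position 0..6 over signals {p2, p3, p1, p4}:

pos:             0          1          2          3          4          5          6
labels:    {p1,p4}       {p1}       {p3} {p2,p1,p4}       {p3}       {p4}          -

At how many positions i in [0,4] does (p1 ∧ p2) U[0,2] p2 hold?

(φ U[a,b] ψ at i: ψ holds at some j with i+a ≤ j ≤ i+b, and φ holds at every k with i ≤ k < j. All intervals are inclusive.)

Evaluate at each i in [0,4]:
  i=0: ✗ (no rhs in [0,2])
  i=1: ✗ (lhs fails at k=1 before rhs at j=3)
  i=2: ✗ (lhs fails at k=2 before rhs at j=3)
  i=3: ✓ (rhs at j=3)
  i=4: ✗ (no rhs in [4,6])
Positions where it holds: {3} → 1.

1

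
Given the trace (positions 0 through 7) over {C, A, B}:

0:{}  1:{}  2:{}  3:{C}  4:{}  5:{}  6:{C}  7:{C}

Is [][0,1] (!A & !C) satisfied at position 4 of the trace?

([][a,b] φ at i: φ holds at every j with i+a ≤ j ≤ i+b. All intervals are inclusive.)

Check (!A & !C) at every j in [4,5]:
  j=4: true
  j=5: true
All positions satisfy it → formula holds.

Yes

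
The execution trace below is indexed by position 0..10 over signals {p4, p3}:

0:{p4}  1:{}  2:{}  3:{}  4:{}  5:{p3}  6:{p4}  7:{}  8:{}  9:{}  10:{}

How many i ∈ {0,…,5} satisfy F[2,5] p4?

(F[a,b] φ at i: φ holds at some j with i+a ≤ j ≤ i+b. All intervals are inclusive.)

Evaluate at each i in [0,5]:
  i=0: ✗ (none in [2,5])
  i=1: ✓ (witness j=6)
  i=2: ✓ (witness j=6)
  i=3: ✓ (witness j=6)
  i=4: ✓ (witness j=6)
  i=5: ✗ (none in [7,10])
Positions where it holds: {1, 2, 3, 4} → 4.

4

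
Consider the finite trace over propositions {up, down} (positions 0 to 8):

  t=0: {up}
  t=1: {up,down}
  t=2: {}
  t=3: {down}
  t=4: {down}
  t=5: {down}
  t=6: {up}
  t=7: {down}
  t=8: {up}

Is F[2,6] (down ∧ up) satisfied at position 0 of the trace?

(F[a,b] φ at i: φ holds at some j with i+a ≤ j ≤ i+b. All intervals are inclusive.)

Check (down ∧ up) at each j in [2,6]:
  j=2: false
  j=3: false
  j=4: false
  j=5: false
  j=6: false
No position in the window satisfies it → formula fails.

No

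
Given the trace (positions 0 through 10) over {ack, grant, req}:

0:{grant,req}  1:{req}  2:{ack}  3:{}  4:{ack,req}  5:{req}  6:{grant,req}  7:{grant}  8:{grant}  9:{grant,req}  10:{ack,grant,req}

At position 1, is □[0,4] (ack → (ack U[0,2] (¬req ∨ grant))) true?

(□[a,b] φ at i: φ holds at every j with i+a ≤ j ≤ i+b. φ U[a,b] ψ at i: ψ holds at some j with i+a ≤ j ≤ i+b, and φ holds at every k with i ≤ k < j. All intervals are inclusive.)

Check (ack → (ack U[0,2] (¬req ∨ grant))) at every j in [1,5]:
  j=1: antecedent false → ✓
  j=2: antecedent true; consequent holds → ✓
  j=3: antecedent false → ✓
  j=4: antecedent true; consequent fails → ✗
  j=5: antecedent false → ✓
Fails at j=4 → formula fails.

False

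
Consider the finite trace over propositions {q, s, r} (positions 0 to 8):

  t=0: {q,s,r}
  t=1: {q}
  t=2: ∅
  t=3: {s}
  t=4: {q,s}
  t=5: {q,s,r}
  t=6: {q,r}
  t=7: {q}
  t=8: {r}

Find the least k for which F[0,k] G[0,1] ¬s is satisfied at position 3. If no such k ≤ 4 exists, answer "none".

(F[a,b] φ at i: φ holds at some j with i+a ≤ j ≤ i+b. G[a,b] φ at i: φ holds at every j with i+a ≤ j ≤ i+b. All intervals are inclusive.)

Scan j = 3,4,… for G[0,1] ¬s:
  j=3: fails
  j=4: fails
  j=5: fails
  j=6: holds
First hit at j=6, so smallest k = 6-3 = 3.

3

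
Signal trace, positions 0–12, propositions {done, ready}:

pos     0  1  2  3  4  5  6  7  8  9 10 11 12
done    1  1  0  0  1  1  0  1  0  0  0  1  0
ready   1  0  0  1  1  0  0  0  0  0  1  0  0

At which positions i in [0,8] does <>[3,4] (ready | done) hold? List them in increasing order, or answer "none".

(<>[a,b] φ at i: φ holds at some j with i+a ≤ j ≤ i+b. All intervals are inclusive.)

Evaluate at each i in [0,8]:
  i=0: ✓ (witness j=3)
  i=1: ✓ (witness j=4)
  i=2: ✓ (witness j=5)
  i=3: ✓ (witness j=7)
  i=4: ✓ (witness j=7)
  i=5: ✗ (none in [8,9])
  i=6: ✓ (witness j=10)
  i=7: ✓ (witness j=10)
  i=8: ✓ (witness j=11)

0, 1, 2, 3, 4, 6, 7, 8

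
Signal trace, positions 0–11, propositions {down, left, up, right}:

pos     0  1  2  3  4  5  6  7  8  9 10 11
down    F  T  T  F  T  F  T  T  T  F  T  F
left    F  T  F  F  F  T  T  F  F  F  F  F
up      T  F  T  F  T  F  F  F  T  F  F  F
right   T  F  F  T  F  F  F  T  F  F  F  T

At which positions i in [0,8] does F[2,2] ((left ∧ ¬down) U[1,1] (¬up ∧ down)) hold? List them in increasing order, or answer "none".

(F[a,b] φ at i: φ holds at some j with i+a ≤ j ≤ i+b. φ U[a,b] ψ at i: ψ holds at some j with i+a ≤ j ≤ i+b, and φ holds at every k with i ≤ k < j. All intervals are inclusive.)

3

Evaluate at each i in [0,8]:
  i=0: ✗ (none in [2,2])
  i=1: ✗ (none in [3,3])
  i=2: ✗ (none in [4,4])
  i=3: ✓ (witness j=5)
  i=4: ✗ (none in [6,6])
  i=5: ✗ (none in [7,7])
  i=6: ✗ (none in [8,8])
  i=7: ✗ (none in [9,9])
  i=8: ✗ (none in [10,10])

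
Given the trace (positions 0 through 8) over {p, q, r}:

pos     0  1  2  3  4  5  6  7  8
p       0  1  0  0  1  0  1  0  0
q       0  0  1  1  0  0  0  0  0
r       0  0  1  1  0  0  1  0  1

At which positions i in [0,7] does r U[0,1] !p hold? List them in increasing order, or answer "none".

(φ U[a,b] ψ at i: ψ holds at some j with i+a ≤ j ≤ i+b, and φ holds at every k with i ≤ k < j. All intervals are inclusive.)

0, 2, 3, 5, 6, 7

Evaluate at each i in [0,7]:
  i=0: ✓ (rhs at j=0)
  i=1: ✗ (lhs fails at k=1 before rhs at j=2)
  i=2: ✓ (rhs at j=2)
  i=3: ✓ (rhs at j=3)
  i=4: ✗ (lhs fails at k=4 before rhs at j=5)
  i=5: ✓ (rhs at j=5)
  i=6: ✓ (rhs at j=7; lhs holds on [6,6])
  i=7: ✓ (rhs at j=7)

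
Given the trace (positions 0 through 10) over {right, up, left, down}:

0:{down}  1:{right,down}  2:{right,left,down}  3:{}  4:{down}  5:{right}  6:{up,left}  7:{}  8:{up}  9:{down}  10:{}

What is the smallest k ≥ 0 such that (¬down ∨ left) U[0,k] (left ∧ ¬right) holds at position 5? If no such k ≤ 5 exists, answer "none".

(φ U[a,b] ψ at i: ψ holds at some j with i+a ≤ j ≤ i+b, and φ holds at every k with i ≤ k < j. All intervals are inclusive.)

1

Need earliest j ≥ 5 with (left ∧ ¬right), and (¬down ∨ left) at every k in [5,j-1].
  j=5: rhs fails.
  j=6: rhs holds; lhs holds on [5,5]. k = 1.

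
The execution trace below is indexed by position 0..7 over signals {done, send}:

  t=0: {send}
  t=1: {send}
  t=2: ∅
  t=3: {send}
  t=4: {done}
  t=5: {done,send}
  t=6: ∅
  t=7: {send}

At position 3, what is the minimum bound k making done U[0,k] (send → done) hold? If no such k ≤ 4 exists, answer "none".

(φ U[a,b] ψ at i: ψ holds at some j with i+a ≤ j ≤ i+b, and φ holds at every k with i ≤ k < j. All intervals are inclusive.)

Need earliest j ≥ 3 with (send → done), and done at every k in [3,j-1].
  j=3: rhs fails.
  j=4: rhs holds but lhs fails at k=3.
  j=5: rhs holds but lhs fails at k=3.
  j=6: rhs holds but lhs fails at k=3.
  j=7: rhs fails.
No witness within the range → none.

none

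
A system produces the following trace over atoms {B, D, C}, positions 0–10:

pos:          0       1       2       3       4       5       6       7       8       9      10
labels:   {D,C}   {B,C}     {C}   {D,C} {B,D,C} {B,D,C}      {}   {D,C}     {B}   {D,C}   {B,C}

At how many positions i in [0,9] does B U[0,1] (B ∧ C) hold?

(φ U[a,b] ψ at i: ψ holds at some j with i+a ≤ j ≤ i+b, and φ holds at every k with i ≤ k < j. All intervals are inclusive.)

Evaluate at each i in [0,9]:
  i=0: ✗ (lhs fails at k=0 before rhs at j=1)
  i=1: ✓ (rhs at j=1)
  i=2: ✗ (no rhs in [2,3])
  i=3: ✗ (lhs fails at k=3 before rhs at j=4)
  i=4: ✓ (rhs at j=4)
  i=5: ✓ (rhs at j=5)
  i=6: ✗ (no rhs in [6,7])
  i=7: ✗ (no rhs in [7,8])
  i=8: ✗ (no rhs in [8,9])
  i=9: ✗ (lhs fails at k=9 before rhs at j=10)
Positions where it holds: {1, 4, 5} → 3.

3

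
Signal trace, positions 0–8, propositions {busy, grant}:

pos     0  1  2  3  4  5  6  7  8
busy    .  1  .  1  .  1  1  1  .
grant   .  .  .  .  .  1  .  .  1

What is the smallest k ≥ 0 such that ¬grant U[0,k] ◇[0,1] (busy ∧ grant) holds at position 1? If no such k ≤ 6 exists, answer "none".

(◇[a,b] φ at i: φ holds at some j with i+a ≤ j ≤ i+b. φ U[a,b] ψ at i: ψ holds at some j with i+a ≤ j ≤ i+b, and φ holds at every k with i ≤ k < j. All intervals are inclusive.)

3

Need earliest j ≥ 1 with ◇[0,1] (busy ∧ grant), and ¬grant at every k in [1,j-1].
  j=1: rhs fails.
  j=2: rhs fails.
  j=3: rhs fails.
  j=4: rhs holds; lhs holds on [1,3]. k = 3.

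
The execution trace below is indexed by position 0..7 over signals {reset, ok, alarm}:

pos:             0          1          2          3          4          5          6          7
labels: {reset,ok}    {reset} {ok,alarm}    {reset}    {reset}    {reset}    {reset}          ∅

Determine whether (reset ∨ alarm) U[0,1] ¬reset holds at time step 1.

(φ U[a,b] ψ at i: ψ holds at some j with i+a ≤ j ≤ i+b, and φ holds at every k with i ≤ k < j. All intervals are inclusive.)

Need some j in [1,2] with ¬reset, and (reset ∨ alarm) at every k in [1,j-1].
  j=1: ¬reset false.
  j=2: ¬reset holds; (reset ∨ alarm) holds at every k in [1,1] → satisfied.

Holds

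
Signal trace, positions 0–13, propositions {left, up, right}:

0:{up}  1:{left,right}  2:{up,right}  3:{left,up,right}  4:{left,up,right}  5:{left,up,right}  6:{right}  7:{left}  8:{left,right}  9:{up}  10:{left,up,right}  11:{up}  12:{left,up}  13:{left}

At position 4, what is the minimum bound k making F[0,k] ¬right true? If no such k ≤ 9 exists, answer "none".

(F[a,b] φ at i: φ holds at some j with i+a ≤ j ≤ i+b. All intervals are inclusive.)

Scan j = 4,5,… for ¬right:
  j=4: fails
  j=5: fails
  j=6: fails
  j=7: holds
First hit at j=7, so smallest k = 7-4 = 3.

3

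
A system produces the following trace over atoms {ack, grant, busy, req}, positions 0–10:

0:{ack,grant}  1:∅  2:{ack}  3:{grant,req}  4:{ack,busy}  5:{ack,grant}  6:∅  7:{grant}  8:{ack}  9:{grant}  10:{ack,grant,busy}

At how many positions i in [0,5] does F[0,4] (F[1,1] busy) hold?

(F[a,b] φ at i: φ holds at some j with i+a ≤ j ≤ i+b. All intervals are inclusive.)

Evaluate at each i in [0,5]:
  i=0: ✓ (witness j=3)
  i=1: ✓ (witness j=3)
  i=2: ✓ (witness j=3)
  i=3: ✓ (witness j=3)
  i=4: ✗ (none in [4,8])
  i=5: ✓ (witness j=9)
Positions where it holds: {0, 1, 2, 3, 5} → 5.

5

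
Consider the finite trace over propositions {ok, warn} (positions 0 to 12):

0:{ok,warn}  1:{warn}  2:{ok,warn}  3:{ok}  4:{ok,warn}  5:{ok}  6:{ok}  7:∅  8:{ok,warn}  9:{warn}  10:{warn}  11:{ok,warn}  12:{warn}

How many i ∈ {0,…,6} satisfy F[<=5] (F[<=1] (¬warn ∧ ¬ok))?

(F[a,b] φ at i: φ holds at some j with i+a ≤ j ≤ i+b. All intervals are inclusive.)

Evaluate at each i in [0,6]:
  i=0: ✗ (none in [0,5])
  i=1: ✓ (witness j=6)
  i=2: ✓ (witness j=6)
  i=3: ✓ (witness j=6)
  i=4: ✓ (witness j=6)
  i=5: ✓ (witness j=6)
  i=6: ✓ (witness j=6)
Positions where it holds: {1, 2, 3, 4, 5, 6} → 6.

6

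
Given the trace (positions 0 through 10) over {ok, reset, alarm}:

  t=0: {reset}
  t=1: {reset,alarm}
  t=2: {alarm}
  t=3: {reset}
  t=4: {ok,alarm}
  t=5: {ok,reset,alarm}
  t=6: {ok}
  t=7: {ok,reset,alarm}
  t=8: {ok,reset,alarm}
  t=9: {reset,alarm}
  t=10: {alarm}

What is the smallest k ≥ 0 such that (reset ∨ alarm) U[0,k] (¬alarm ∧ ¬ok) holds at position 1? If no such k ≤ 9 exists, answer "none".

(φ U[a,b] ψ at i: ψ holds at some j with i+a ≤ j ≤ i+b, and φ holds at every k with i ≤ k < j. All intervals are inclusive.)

Need earliest j ≥ 1 with (¬alarm ∧ ¬ok), and (reset ∨ alarm) at every k in [1,j-1].
  j=1: rhs fails.
  j=2: rhs fails.
  j=3: rhs holds; lhs holds on [1,2]. k = 2.

2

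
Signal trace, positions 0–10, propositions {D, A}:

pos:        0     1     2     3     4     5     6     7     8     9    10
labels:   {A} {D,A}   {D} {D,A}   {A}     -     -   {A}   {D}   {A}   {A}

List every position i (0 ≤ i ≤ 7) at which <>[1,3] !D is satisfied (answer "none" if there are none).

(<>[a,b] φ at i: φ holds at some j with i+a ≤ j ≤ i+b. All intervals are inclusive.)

Evaluate at each i in [0,7]:
  i=0: ✗ (none in [1,3])
  i=1: ✓ (witness j=4)
  i=2: ✓ (witness j=4)
  i=3: ✓ (witness j=4)
  i=4: ✓ (witness j=5)
  i=5: ✓ (witness j=6)
  i=6: ✓ (witness j=7)
  i=7: ✓ (witness j=9)

1, 2, 3, 4, 5, 6, 7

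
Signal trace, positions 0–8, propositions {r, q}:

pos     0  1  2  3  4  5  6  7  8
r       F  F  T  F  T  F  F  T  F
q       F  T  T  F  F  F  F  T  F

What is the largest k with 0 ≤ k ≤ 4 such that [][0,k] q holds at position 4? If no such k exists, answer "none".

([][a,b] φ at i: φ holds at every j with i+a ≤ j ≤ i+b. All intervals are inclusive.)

q must hold from j=4 onward; find where it first fails.
  j=4: fails → no k works.

none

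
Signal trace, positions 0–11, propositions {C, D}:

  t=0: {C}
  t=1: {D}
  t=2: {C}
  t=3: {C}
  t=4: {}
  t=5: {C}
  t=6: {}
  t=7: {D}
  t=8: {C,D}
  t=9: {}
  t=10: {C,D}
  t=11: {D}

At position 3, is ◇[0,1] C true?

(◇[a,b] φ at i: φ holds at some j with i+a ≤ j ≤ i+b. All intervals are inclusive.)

Holds

Check C at each j in [3,4]:
  j=3: true
  j=4: false
Found at j=3 → formula holds.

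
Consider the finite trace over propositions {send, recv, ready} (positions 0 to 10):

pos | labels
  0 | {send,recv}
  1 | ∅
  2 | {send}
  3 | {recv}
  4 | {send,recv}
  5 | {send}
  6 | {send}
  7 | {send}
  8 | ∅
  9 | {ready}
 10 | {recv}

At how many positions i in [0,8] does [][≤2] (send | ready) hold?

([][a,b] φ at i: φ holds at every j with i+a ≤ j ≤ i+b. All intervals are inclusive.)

Evaluate at each i in [0,8]:
  i=0: ✗ (fails at j=1)
  i=1: ✗ (fails at j=1)
  i=2: ✗ (fails at j=3)
  i=3: ✗ (fails at j=3)
  i=4: ✓ (all of [4,6])
  i=5: ✓ (all of [5,7])
  i=6: ✗ (fails at j=8)
  i=7: ✗ (fails at j=8)
  i=8: ✗ (fails at j=8)
Positions where it holds: {4, 5} → 2.

2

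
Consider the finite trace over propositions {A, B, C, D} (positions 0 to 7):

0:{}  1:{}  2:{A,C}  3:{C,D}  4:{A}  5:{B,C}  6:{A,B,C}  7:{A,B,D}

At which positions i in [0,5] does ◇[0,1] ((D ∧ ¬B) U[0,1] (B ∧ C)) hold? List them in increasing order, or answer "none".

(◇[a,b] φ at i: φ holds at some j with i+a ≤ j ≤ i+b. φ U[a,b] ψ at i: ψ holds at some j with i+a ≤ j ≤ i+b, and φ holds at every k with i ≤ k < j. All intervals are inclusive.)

4, 5

Evaluate at each i in [0,5]:
  i=0: ✗ (none in [0,1])
  i=1: ✗ (none in [1,2])
  i=2: ✗ (none in [2,3])
  i=3: ✗ (none in [3,4])
  i=4: ✓ (witness j=5)
  i=5: ✓ (witness j=5)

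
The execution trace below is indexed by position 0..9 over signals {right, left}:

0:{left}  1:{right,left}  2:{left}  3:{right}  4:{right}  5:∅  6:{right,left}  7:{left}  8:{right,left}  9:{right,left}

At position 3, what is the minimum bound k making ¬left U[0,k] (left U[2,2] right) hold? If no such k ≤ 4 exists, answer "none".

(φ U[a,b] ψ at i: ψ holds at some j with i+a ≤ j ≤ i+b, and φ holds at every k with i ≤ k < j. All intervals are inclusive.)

3

Need earliest j ≥ 3 with (left U[2,2] right), and ¬left at every k in [3,j-1].
  j=3: rhs fails.
  j=4: rhs fails.
  j=5: rhs fails.
  j=6: rhs holds; lhs holds on [3,5]. k = 3.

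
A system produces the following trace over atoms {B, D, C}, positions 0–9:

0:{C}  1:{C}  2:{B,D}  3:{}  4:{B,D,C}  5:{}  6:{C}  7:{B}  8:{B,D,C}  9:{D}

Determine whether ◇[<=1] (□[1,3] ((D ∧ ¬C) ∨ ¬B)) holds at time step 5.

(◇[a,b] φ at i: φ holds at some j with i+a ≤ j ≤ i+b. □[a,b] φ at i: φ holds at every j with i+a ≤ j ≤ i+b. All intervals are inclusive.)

Does not hold

Check □[1,3] ((D ∧ ¬C) ∨ ¬B) at each j in [5,6]:
  j=5: fails at 7
  j=6: fails at 7
No position in the window satisfies it → formula fails.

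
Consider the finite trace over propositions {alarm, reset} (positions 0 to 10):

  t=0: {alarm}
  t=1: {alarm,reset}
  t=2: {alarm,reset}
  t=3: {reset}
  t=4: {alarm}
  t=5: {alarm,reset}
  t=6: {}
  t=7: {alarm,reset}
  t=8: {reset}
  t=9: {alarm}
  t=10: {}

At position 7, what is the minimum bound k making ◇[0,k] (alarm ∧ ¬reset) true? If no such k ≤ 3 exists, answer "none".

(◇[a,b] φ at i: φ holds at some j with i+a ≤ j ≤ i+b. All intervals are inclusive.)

Scan j = 7,8,… for (alarm ∧ ¬reset):
  j=7: fails
  j=8: fails
  j=9: holds
First hit at j=9, so smallest k = 9-7 = 2.

2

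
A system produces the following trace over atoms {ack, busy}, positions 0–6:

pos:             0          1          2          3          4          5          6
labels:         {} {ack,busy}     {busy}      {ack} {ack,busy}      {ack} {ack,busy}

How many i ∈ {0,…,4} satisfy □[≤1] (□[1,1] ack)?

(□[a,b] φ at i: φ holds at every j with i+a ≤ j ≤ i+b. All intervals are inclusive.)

3

Evaluate at each i in [0,4]:
  i=0: ✗ (fails at j=1)
  i=1: ✗ (fails at j=1)
  i=2: ✓ (all of [2,3])
  i=3: ✓ (all of [3,4])
  i=4: ✓ (all of [4,5])
Positions where it holds: {2, 3, 4} → 3.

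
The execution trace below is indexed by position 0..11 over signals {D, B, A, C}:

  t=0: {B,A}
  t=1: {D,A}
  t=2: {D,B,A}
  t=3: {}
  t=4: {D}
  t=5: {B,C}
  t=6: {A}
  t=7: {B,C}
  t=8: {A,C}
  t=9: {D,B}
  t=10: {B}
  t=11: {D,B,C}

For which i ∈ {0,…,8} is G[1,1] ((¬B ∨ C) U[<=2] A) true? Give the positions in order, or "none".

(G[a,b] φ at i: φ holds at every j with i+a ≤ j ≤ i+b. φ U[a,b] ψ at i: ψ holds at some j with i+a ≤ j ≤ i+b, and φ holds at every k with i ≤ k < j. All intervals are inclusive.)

Evaluate at each i in [0,8]:
  i=0: ✓ (all of [1,1])
  i=1: ✓ (all of [2,2])
  i=2: ✗ (fails at j=3)
  i=3: ✓ (all of [4,4])
  i=4: ✓ (all of [5,5])
  i=5: ✓ (all of [6,6])
  i=6: ✓ (all of [7,7])
  i=7: ✓ (all of [8,8])
  i=8: ✗ (fails at j=9)

0, 1, 3, 4, 5, 6, 7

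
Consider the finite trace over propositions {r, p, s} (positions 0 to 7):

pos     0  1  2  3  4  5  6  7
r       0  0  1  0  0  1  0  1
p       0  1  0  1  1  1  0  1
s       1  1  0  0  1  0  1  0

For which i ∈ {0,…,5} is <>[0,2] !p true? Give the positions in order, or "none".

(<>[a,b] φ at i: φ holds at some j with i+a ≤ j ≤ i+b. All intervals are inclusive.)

Evaluate at each i in [0,5]:
  i=0: ✓ (witness j=0)
  i=1: ✓ (witness j=2)
  i=2: ✓ (witness j=2)
  i=3: ✗ (none in [3,5])
  i=4: ✓ (witness j=6)
  i=5: ✓ (witness j=6)

0, 1, 2, 4, 5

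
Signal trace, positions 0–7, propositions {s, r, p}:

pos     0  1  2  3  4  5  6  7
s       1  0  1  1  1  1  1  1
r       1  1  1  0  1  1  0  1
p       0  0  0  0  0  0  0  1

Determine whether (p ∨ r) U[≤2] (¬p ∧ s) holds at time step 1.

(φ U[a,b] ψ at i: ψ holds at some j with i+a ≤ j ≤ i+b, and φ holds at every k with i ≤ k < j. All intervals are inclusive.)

Yes

Need some j in [1,3] with (¬p ∧ s), and (p ∨ r) at every k in [1,j-1].
  j=1: (¬p ∧ s) false.
  j=2: (¬p ∧ s) holds; (p ∨ r) holds at every k in [1,1] → satisfied.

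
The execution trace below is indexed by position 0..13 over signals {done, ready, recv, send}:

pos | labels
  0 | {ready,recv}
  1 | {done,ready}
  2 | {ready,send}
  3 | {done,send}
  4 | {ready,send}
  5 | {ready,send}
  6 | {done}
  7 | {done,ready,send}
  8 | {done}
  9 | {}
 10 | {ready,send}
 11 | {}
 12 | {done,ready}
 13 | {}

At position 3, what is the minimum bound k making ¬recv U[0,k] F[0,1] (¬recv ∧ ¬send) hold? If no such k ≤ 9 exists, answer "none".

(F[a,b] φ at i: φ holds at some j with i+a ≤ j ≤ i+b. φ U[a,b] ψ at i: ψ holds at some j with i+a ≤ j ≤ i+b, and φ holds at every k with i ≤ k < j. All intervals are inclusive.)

Need earliest j ≥ 3 with F[0,1] (¬recv ∧ ¬send), and ¬recv at every k in [3,j-1].
  j=3: rhs fails.
  j=4: rhs fails.
  j=5: rhs holds; lhs holds on [3,4]. k = 2.

2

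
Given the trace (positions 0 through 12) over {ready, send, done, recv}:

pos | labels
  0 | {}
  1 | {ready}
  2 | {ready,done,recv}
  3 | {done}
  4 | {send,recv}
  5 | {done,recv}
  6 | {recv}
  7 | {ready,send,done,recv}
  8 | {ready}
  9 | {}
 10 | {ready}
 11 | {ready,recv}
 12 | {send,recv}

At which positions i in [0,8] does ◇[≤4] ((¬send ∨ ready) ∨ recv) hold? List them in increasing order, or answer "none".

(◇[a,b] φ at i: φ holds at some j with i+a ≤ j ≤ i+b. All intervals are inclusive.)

Evaluate at each i in [0,8]:
  i=0: ✓ (witness j=0)
  i=1: ✓ (witness j=1)
  i=2: ✓ (witness j=2)
  i=3: ✓ (witness j=3)
  i=4: ✓ (witness j=4)
  i=5: ✓ (witness j=5)
  i=6: ✓ (witness j=6)
  i=7: ✓ (witness j=7)
  i=8: ✓ (witness j=8)

0, 1, 2, 3, 4, 5, 6, 7, 8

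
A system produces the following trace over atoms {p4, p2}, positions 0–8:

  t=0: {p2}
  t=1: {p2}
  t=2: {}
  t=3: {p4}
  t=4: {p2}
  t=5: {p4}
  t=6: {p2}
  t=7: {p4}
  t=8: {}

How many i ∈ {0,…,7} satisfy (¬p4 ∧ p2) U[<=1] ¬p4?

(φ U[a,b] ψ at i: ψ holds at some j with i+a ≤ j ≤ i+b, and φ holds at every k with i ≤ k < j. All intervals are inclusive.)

Evaluate at each i in [0,7]:
  i=0: ✓ (rhs at j=0)
  i=1: ✓ (rhs at j=1)
  i=2: ✓ (rhs at j=2)
  i=3: ✗ (lhs fails at k=3 before rhs at j=4)
  i=4: ✓ (rhs at j=4)
  i=5: ✗ (lhs fails at k=5 before rhs at j=6)
  i=6: ✓ (rhs at j=6)
  i=7: ✗ (lhs fails at k=7 before rhs at j=8)
Positions where it holds: {0, 1, 2, 4, 6} → 5.

5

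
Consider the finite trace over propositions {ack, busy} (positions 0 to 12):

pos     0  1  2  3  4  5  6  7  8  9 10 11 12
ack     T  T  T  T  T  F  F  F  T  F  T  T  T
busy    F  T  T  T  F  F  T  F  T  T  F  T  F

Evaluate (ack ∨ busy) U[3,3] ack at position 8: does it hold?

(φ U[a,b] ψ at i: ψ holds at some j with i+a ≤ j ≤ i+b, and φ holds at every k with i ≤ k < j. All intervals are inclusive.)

Need some j in [11,11] with ack, and (ack ∨ busy) at every k in [8,j-1].
  j=11: ack holds; (ack ∨ busy) holds at every k in [8,10] → satisfied.

Holds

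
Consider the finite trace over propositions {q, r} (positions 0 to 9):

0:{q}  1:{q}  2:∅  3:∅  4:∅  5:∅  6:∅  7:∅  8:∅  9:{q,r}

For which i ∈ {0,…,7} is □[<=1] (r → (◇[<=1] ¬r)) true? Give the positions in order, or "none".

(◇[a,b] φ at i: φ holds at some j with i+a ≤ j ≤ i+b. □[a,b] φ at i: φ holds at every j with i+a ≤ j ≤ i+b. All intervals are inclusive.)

Evaluate at each i in [0,7]:
  i=0: ✓ (all of [0,1])
  i=1: ✓ (all of [1,2])
  i=2: ✓ (all of [2,3])
  i=3: ✓ (all of [3,4])
  i=4: ✓ (all of [4,5])
  i=5: ✓ (all of [5,6])
  i=6: ✓ (all of [6,7])
  i=7: ✓ (all of [7,8])

0, 1, 2, 3, 4, 5, 6, 7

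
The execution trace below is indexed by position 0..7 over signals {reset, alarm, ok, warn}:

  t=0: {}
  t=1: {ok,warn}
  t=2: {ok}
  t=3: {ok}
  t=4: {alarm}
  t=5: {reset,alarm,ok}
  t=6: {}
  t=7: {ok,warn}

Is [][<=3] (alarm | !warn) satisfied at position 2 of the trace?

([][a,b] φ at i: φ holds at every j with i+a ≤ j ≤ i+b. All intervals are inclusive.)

Holds

Check (alarm | !warn) at every j in [2,5]:
  j=2: true
  j=3: true
  j=4: true
  j=5: true
All positions satisfy it → formula holds.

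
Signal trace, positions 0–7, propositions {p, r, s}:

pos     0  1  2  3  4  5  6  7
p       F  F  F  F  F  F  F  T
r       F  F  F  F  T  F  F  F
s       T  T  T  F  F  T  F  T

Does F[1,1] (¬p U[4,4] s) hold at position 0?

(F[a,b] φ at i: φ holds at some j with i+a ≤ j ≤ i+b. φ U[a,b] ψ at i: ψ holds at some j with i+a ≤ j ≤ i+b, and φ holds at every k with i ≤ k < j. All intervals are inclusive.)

Check (¬p U[4,4] s) at each j in [1,1]:
  j=1: holds
Found at j=1 → formula holds.

True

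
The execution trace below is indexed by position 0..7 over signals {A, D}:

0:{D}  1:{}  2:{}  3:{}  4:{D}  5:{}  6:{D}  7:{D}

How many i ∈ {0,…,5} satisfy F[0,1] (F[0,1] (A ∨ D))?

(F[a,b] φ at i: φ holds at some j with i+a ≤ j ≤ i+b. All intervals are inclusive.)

Evaluate at each i in [0,5]:
  i=0: ✓ (witness j=0)
  i=1: ✗ (none in [1,2])
  i=2: ✓ (witness j=3)
  i=3: ✓ (witness j=3)
  i=4: ✓ (witness j=4)
  i=5: ✓ (witness j=5)
Positions where it holds: {0, 2, 3, 4, 5} → 5.

5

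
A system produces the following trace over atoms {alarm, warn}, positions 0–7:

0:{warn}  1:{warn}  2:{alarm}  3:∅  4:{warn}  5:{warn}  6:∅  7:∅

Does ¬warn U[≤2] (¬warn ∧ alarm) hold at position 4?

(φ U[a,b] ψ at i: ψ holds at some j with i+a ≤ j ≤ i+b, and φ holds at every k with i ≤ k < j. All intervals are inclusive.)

Need some j in [4,6] with (¬warn ∧ alarm), and ¬warn at every k in [4,j-1].
  j=4: (¬warn ∧ alarm) false.
  j=5: (¬warn ∧ alarm) false.
  j=6: (¬warn ∧ alarm) false.
No j in the window works → until fails.

No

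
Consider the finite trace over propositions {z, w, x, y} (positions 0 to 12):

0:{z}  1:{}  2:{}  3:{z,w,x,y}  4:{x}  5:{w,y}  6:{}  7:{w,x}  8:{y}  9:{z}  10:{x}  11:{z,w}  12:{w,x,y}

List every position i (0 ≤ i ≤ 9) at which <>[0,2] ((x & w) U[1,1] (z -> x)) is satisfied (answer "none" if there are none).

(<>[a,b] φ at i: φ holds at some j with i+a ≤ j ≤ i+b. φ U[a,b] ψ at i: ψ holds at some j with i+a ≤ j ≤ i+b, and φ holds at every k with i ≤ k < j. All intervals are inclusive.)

1, 2, 3, 5, 6, 7

Evaluate at each i in [0,9]:
  i=0: ✗ (none in [0,2])
  i=1: ✓ (witness j=3)
  i=2: ✓ (witness j=3)
  i=3: ✓ (witness j=3)
  i=4: ✗ (none in [4,6])
  i=5: ✓ (witness j=7)
  i=6: ✓ (witness j=7)
  i=7: ✓ (witness j=7)
  i=8: ✗ (none in [8,10])
  i=9: ✗ (none in [9,11])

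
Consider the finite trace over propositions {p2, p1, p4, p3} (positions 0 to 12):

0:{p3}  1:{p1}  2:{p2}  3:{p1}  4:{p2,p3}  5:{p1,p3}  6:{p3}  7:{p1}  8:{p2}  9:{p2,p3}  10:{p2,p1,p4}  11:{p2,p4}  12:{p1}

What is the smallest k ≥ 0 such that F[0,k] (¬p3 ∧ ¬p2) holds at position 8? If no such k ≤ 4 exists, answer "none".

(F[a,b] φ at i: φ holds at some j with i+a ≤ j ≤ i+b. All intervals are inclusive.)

4

Scan j = 8,9,… for (¬p3 ∧ ¬p2):
  j=8: fails
  j=9: fails
  j=10: fails
  j=11: fails
  j=12: holds
First hit at j=12, so smallest k = 12-8 = 4.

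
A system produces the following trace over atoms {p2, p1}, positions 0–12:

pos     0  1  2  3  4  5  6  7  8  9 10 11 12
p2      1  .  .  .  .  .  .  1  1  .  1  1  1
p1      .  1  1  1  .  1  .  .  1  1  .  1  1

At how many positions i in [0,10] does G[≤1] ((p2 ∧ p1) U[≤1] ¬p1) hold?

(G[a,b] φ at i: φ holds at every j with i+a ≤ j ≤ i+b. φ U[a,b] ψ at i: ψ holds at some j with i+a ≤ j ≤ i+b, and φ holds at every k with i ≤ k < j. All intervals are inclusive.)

Evaluate at each i in [0,10]:
  i=0: ✗ (fails at j=1)
  i=1: ✗ (fails at j=1)
  i=2: ✗ (fails at j=2)
  i=3: ✗ (fails at j=3)
  i=4: ✗ (fails at j=5)
  i=5: ✗ (fails at j=5)
  i=6: ✓ (all of [6,7])
  i=7: ✗ (fails at j=8)
  i=8: ✗ (fails at j=8)
  i=9: ✗ (fails at j=9)
  i=10: ✗ (fails at j=11)
Positions where it holds: {6} → 1.

1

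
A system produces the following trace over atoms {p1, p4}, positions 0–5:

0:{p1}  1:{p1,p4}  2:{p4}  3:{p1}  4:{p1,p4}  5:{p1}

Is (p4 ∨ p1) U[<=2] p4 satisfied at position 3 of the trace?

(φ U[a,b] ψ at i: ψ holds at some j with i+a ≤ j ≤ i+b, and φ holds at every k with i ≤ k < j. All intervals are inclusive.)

Holds

Need some j in [3,5] with p4, and (p4 ∨ p1) at every k in [3,j-1].
  j=3: p4 false.
  j=4: p4 holds; (p4 ∨ p1) holds at every k in [3,3] → satisfied.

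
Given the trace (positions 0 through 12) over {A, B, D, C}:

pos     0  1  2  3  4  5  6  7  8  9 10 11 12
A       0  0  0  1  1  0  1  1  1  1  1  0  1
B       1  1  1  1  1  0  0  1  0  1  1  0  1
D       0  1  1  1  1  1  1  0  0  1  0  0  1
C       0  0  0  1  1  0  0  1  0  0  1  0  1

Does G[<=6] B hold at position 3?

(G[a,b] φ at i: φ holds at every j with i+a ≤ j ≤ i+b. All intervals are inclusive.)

Check B at every j in [3,9]:
  j=3: true
  j=4: true
  j=5: false
  j=6: false
  j=7: true
  j=8: false
  j=9: true
Fails at j=5 → formula fails.

Does not hold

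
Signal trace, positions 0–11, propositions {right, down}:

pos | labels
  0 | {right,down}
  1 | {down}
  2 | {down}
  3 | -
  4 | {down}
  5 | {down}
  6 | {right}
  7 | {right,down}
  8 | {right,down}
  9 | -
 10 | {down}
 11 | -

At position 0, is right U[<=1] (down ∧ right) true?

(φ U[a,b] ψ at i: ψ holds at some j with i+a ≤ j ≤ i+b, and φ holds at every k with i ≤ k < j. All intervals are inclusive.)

Need some j in [0,1] with (down ∧ right), and right at every k in [0,j-1].
  j=0: (down ∧ right) holds; no prefix to check → satisfied.

True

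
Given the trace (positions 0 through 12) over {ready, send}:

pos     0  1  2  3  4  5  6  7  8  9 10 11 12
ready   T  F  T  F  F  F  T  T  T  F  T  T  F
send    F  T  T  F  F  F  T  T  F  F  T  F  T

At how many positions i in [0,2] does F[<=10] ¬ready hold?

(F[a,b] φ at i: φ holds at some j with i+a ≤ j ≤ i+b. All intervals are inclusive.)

3

Evaluate at each i in [0,2]:
  i=0: ✓ (witness j=1)
  i=1: ✓ (witness j=1)
  i=2: ✓ (witness j=3)
Positions where it holds: {0, 1, 2} → 3.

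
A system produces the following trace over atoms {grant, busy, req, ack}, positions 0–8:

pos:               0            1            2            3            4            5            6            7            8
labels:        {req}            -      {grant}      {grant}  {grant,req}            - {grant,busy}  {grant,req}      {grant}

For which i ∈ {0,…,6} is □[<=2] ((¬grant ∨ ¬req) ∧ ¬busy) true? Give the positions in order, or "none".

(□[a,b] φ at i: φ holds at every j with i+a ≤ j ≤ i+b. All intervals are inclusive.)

0, 1

Evaluate at each i in [0,6]:
  i=0: ✓ (all of [0,2])
  i=1: ✓ (all of [1,3])
  i=2: ✗ (fails at j=4)
  i=3: ✗ (fails at j=4)
  i=4: ✗ (fails at j=4)
  i=5: ✗ (fails at j=6)
  i=6: ✗ (fails at j=6)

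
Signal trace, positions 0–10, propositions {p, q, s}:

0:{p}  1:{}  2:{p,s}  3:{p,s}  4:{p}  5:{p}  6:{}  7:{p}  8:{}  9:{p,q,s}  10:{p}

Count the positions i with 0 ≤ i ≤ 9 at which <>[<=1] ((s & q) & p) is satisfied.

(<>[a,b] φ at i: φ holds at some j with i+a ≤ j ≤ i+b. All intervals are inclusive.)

2

Evaluate at each i in [0,9]:
  i=0: ✗ (none in [0,1])
  i=1: ✗ (none in [1,2])
  i=2: ✗ (none in [2,3])
  i=3: ✗ (none in [3,4])
  i=4: ✗ (none in [4,5])
  i=5: ✗ (none in [5,6])
  i=6: ✗ (none in [6,7])
  i=7: ✗ (none in [7,8])
  i=8: ✓ (witness j=9)
  i=9: ✓ (witness j=9)
Positions where it holds: {8, 9} → 2.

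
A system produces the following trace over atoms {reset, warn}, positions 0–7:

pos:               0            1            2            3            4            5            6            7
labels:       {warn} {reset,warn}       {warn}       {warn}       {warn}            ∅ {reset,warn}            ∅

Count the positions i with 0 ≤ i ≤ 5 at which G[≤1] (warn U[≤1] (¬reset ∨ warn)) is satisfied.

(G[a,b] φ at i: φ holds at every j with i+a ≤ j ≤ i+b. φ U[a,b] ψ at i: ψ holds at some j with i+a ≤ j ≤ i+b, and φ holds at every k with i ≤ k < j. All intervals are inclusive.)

Evaluate at each i in [0,5]:
  i=0: ✓ (all of [0,1])
  i=1: ✓ (all of [1,2])
  i=2: ✓ (all of [2,3])
  i=3: ✓ (all of [3,4])
  i=4: ✓ (all of [4,5])
  i=5: ✓ (all of [5,6])
Positions where it holds: {0, 1, 2, 3, 4, 5} → 6.

6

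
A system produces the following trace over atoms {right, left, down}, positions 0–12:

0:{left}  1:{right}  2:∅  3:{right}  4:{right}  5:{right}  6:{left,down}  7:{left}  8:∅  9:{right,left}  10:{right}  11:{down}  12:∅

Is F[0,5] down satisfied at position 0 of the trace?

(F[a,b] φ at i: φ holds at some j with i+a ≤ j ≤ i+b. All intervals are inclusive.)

Check down at each j in [0,5]:
  j=0: false
  j=1: false
  j=2: false
  j=3: false
  j=4: false
  j=5: false
No position in the window satisfies it → formula fails.

Does not hold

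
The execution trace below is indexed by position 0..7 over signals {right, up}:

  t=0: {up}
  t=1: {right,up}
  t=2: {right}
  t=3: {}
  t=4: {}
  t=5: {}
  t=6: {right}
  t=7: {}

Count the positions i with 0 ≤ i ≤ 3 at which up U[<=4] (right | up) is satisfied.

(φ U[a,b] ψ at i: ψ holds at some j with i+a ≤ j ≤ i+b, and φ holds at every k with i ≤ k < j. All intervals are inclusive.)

3

Evaluate at each i in [0,3]:
  i=0: ✓ (rhs at j=0)
  i=1: ✓ (rhs at j=1)
  i=2: ✓ (rhs at j=2)
  i=3: ✗ (lhs fails at k=3 before rhs at j=6)
Positions where it holds: {0, 1, 2} → 3.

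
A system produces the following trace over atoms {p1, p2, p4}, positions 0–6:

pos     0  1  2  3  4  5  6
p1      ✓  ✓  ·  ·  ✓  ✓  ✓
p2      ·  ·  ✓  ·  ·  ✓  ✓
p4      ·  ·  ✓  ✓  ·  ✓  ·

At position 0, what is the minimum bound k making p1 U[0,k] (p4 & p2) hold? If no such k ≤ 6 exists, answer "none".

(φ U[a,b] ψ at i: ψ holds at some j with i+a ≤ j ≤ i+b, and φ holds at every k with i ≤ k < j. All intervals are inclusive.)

Need earliest j ≥ 0 with (p4 & p2), and p1 at every k in [0,j-1].
  j=0: rhs fails.
  j=1: rhs fails.
  j=2: rhs holds; lhs holds on [0,1]. k = 2.

2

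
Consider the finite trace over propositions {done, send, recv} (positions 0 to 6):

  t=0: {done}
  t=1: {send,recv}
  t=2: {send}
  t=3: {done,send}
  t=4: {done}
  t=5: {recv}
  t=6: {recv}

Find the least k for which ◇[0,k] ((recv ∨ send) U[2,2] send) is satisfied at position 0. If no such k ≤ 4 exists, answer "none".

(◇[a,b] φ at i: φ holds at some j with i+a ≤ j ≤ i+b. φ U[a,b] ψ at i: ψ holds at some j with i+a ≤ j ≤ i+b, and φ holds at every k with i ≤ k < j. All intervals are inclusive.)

1

Scan j = 0,1,… for ((recv ∨ send) U[2,2] send):
  j=0: fails
  j=1: holds
First hit at j=1, so smallest k = 1-0 = 1.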